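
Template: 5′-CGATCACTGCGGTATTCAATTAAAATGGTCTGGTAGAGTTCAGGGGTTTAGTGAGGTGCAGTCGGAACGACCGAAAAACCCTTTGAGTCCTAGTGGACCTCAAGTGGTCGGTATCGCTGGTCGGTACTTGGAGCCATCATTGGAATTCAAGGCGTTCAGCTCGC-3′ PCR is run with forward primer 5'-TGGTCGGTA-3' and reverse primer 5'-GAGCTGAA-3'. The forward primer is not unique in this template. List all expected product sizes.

58 bp, 45 bp

The forward primer TGGTCGGTA matches the top strand at positions 105–113, 118–126.
The reverse primer's reverse complement is TTCAGCTC, matching at positions 155–162.
Each forward site pairs with the reverse site to give a product ending at position 162: sizes 58, 45 bp.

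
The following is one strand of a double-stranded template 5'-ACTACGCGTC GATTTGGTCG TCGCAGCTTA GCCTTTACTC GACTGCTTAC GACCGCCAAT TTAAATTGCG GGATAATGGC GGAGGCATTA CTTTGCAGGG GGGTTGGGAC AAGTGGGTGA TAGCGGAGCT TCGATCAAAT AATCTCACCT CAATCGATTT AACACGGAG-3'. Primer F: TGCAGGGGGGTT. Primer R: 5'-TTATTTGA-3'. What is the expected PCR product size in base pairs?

49 bp

Scanning the template, TGCAGGGGGGTT occurs at positions 94–105; this primer anneals to the bottom strand there with its 3' end pointing downstream.
Reverse complement of the reverse primer: TCAAATAA. This occurs on the top strand at positions 135–142.
Product length = (reverse-primer end) − (forward-primer start) + 1 = 142 − 94 + 1 = 49 bp.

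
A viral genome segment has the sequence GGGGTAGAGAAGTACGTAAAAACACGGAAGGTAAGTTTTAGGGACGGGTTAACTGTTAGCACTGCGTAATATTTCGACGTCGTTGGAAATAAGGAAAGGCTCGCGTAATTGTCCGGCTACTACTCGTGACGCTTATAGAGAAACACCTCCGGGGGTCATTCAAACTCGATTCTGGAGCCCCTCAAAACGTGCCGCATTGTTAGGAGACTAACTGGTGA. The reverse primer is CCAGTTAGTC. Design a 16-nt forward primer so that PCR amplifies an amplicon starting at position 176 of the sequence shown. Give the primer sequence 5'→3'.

The reverse primer's reverse complement GACTAACTGG matches the template at positions 206–215; the product starts at position 176.
The forward primer is identical to the top strand over positions 176–191: AGCCCCTCAAAACGTG.

5'-AGCCCCTCAAAACGTG-3'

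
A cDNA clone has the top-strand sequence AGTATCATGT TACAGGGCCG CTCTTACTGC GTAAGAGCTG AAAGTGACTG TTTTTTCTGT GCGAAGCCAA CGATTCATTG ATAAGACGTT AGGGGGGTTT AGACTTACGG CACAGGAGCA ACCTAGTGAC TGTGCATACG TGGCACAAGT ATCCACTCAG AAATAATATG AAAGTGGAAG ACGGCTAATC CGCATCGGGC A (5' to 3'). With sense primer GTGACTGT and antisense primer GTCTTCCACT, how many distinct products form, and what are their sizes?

The forward primer GTGACTGT matches the top strand at positions 44–51, 126–133.
The reverse primer's reverse complement is AGTGGAAGAC, matching at positions 173–182.
Each forward site pairs with the reverse site to give a product ending at position 182: sizes 139, 57 bp.

Two products: 139 bp, 57 bp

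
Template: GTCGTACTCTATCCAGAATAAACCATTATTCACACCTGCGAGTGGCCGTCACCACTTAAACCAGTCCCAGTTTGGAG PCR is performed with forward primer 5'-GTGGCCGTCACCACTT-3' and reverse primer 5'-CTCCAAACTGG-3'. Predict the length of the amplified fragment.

36 bp

Forward primer GTGGCCGTCACCACTT is found on the top strand at positions 42–57.
The reverse primer's reverse complement is CCAGTTTGGAG, which matches the template at positions 67–77.
The product runs from position 42 to position 77, so its length is 77 − 42 + 1 = 36 bp.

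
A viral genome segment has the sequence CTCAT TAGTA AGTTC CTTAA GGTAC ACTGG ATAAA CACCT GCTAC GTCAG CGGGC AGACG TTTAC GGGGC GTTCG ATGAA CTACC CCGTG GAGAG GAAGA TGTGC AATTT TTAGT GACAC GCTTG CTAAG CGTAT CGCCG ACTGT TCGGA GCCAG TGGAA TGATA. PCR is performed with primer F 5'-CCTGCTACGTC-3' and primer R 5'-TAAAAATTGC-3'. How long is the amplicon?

76 bp

Forward primer CCTGCTACGTC is found on the top strand at positions 38–48.
The reverse primer's reverse complement is GCAATTTTTA, which matches the template at positions 104–113.
The product runs from position 38 to position 113, so its length is 113 − 38 + 1 = 76 bp.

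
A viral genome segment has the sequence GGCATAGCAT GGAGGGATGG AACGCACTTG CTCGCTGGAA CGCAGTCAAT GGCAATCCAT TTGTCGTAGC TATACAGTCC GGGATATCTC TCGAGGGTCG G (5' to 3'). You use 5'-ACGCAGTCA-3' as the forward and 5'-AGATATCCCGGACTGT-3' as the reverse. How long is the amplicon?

50 bp

Forward primer ACGCAGTCA is found on the top strand at positions 40–48.
Reverse complement of the reverse primer: ACAGTCCGGGATATCT. This occurs on the top strand at positions 74–89.
Product length = (reverse-primer end) − (forward-primer start) + 1 = 89 − 40 + 1 = 50 bp.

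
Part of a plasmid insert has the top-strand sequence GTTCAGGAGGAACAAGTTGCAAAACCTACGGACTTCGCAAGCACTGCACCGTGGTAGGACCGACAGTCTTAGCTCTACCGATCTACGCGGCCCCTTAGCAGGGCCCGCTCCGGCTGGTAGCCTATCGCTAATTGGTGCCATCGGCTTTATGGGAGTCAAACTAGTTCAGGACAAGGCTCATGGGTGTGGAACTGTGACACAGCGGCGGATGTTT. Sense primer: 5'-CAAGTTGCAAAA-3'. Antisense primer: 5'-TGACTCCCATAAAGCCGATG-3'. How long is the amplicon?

The forward primer matches the template at positions 13–24.
Taking the reverse complement of TGACTCCCATAAAGCCGATG gives CATCGGCTTTATGGGAGTCA, found at positions 139–158 on the template; the primer anneals here to the top strand with its 3' end pointing upstream.
Product length = (reverse-primer end) − (forward-primer start) + 1 = 158 − 13 + 1 = 146 bp.

146 bp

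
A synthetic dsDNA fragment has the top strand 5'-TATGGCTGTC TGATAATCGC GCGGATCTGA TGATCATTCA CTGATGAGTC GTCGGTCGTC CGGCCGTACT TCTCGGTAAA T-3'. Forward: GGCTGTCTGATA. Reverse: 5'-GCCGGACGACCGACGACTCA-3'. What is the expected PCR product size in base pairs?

Scanning the template, GGCTGTCTGATA occurs at positions 4–15; this primer anneals to the bottom strand there with its 3' end pointing downstream.
Reverse complement of the reverse primer: TGAGTCGTCGGTCGTCCGGC. This occurs on the top strand at positions 45–64.
The product runs from position 4 to position 64, so its length is 64 − 4 + 1 = 61 bp.

61 bp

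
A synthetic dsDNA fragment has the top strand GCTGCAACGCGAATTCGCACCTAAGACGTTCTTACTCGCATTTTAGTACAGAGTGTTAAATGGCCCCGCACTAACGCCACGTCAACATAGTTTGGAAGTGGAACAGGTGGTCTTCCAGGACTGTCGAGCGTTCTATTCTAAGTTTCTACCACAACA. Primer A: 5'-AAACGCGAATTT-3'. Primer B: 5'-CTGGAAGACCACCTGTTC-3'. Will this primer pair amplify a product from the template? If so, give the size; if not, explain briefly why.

No product — primer A has no binding site in the template.

Primer A (AAACGCGAATTT) does not match the top strand, and its reverse complement AAATTCGCGTTT does not match either.
With no annealing site for primer A, no amplification occurs.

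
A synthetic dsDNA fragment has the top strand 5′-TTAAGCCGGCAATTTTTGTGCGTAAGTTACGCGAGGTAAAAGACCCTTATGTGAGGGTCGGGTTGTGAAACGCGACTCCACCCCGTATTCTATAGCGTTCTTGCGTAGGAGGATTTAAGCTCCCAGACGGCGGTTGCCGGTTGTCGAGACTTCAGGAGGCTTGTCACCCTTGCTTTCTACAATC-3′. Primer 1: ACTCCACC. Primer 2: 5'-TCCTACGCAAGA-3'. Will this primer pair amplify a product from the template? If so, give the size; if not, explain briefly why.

Primer 1 (ACTCCACC) matches the top strand at positions 75–82; it acts as a forward primer.
Primer 2's reverse complement is TCTTGCGTAGGA, matching the top strand at positions 99–110; it acts as a reverse primer.
The 3' ends face each other across positions 75–110, giving a 36 bp product.

Yes — a 36 bp product.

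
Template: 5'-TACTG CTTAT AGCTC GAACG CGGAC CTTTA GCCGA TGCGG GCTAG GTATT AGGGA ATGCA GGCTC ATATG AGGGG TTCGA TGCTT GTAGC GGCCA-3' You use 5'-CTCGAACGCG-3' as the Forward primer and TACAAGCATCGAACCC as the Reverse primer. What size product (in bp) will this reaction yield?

Scanning the template, CTCGAACGCG occurs at positions 13–22; this primer anneals to the bottom strand there with its 3' end pointing downstream.
The reverse primer's reverse complement is GGGTTCGATGCTTGTA, which matches the template at positions 73–88.
The product runs from position 13 to position 88, so its length is 88 − 13 + 1 = 76 bp.

76 bp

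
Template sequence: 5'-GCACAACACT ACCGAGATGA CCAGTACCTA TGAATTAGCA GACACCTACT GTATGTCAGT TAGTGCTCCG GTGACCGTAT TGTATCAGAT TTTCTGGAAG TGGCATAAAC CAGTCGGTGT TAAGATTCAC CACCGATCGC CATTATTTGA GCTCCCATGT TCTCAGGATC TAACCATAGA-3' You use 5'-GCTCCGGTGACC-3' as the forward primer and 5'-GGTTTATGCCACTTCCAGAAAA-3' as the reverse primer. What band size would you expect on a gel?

47 bp

The forward primer matches the template at positions 65–76.
The reverse primer's reverse complement is TTTTCTGGAAGTGGCATAAACC, which matches the template at positions 90–111.
Product length = (reverse-primer end) − (forward-primer start) + 1 = 111 − 65 + 1 = 47 bp.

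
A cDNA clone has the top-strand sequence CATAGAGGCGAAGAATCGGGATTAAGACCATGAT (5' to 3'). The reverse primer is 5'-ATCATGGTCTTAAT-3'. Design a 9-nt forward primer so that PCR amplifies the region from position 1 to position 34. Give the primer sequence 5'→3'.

The reverse primer's reverse complement ATTAAGACCATGAT matches the template at positions 21–34; the product starts at position 1.
The forward primer is identical to the top strand over positions 1–9: CATAGAGGC.

5'-CATAGAGGC-3'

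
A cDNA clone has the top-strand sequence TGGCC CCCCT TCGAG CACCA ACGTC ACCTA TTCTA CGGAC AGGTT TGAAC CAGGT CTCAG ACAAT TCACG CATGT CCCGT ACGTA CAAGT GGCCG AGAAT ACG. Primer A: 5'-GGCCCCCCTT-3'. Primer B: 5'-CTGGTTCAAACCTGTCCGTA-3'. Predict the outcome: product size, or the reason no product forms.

Primer A (GGCCCCCCTT) matches the top strand at positions 2–11; it acts as a forward primer.
Primer B's reverse complement is TACGGACAGGTTTGAACCAG, matching the top strand at positions 34–53; it acts as a reverse primer.
The 3' ends face each other across positions 2–53, giving a 52 bp product.

Yes — a 52 bp product.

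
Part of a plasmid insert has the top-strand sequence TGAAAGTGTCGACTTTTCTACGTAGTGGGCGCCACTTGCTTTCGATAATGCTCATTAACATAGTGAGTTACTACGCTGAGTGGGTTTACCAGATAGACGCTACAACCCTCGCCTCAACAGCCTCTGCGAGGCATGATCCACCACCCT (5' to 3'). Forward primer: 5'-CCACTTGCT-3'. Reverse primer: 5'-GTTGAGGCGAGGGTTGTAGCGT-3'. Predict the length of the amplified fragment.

The forward primer matches the template at positions 32–40.
Taking the reverse complement of GTTGAGGCGAGGGTTGTAGCGT gives ACGCTACAACCCTCGCCTCAAC, found at positions 97–118 on the template; the primer anneals here to the top strand with its 3' end pointing upstream.
Amplicon spans positions 32–118: 87 bp.

87 bp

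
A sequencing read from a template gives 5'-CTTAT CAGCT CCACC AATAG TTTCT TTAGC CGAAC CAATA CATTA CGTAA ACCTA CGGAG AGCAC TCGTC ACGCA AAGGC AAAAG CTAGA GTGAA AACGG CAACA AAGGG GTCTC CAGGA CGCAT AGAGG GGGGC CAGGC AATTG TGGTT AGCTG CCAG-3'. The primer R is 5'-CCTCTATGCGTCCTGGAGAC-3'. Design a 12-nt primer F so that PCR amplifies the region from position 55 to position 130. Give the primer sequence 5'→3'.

5'-ACGGAGAGCACT-3'

The reverse primer's reverse complement GTCTCCAGGACGCATAGAGG matches the template at positions 111–130; the product starts at position 55.
The forward primer is identical to the top strand over positions 55–66: ACGGAGAGCACT.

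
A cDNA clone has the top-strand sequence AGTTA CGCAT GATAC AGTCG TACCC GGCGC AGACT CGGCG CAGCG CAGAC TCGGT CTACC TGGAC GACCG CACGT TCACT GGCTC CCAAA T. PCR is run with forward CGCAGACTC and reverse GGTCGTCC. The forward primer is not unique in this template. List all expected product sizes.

42 bp, 26 bp

The forward primer CGCAGACTC matches the top strand at positions 28–36, 44–52.
The reverse primer's reverse complement is GGACGACC, matching at positions 62–69.
Each forward site pairs with the reverse site to give a product ending at position 69: sizes 42, 26 bp.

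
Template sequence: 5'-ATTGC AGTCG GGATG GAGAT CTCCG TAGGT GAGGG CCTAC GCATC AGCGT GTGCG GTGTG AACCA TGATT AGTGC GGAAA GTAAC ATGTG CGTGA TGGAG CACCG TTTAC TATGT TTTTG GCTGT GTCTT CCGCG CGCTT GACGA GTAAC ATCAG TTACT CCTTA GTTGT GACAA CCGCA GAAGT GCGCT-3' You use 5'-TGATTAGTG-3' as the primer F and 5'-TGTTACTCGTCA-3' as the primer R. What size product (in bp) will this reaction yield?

Scanning the template, TGATTAGTG occurs at positions 66–74; this primer anneals to the bottom strand there with its 3' end pointing downstream.
Taking the reverse complement of TGTTACTCGTCA gives TGACGAGTAACA, found at positions 140–151 on the template; the primer anneals here to the top strand with its 3' end pointing upstream.
Product length = (reverse-primer end) − (forward-primer start) + 1 = 151 − 66 + 1 = 86 bp.

86 bp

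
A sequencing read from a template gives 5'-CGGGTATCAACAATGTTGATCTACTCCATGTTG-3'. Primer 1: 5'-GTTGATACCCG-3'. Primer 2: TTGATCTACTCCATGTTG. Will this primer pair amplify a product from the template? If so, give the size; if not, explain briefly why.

Primer 1 (GTTGATACCCG) has reverse complement CGGGTATCAAC, which matches the top strand at positions 1–11; primer 1 anneals to the top strand there with its 3' end pointing upstream toward position 1.
Primer 2 (TTGATCTACTCCATGTTG) matches the top strand directly at positions 16–33; it anneals to the bottom strand with its 3' end pointing downstream toward position 33.
The 3' ends diverge (primer 1 extends toward position 1, primer 2 toward position 33), so the primers never converge on a shared product.

No product — the primers' 3' ends point away from each other.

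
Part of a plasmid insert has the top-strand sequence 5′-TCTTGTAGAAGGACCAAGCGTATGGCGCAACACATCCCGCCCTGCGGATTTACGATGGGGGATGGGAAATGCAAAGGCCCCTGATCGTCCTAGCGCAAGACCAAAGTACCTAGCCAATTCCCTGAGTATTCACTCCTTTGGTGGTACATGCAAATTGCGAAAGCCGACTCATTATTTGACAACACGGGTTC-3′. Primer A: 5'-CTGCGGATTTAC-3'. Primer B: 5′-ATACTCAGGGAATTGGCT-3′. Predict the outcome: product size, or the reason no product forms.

Primer A (CTGCGGATTTAC) matches the top strand at positions 42–53; it acts as a forward primer.
Primer B's reverse complement is AGCCAATTCCCTGAGTAT, matching the top strand at positions 112–129; it acts as a reverse primer.
The 3' ends face each other across positions 42–129, giving an 88 bp product.

Yes — an 88 bp product.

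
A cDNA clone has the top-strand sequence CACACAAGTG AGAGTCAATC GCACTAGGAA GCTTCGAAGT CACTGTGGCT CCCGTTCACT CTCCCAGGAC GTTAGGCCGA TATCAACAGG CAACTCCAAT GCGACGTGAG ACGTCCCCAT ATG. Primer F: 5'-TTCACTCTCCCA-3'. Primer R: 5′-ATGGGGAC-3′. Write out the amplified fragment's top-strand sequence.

The forward primer matches the template at positions 55–66.
Taking the reverse complement of ATGGGGAC gives GTCCCCAT, found at positions 113–120 on the template; the primer anneals here to the top strand with its 3' end pointing upstream.
The product is the template from position 55 through 120 (66 bp).

5'-TTCACTCTCCCAGGACGTTAGGCCGATATCAACAGGCAACTCCAATGCGACGTGAGACGTCCCCAT-3'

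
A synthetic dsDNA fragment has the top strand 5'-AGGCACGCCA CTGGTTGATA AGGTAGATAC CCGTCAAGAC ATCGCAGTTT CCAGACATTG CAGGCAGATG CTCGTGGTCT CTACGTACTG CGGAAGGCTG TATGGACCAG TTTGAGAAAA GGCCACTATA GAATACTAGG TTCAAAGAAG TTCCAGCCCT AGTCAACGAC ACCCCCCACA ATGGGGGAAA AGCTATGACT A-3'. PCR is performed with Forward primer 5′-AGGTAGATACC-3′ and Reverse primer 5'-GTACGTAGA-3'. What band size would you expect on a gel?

Scanning the template, AGGTAGATACC occurs at positions 21–31; this primer anneals to the bottom strand there with its 3' end pointing downstream.
Reverse complement of the reverse primer: TCTACGTAC. This occurs on the top strand at positions 80–88.
Amplicon spans positions 21–88: 68 bp.

68 bp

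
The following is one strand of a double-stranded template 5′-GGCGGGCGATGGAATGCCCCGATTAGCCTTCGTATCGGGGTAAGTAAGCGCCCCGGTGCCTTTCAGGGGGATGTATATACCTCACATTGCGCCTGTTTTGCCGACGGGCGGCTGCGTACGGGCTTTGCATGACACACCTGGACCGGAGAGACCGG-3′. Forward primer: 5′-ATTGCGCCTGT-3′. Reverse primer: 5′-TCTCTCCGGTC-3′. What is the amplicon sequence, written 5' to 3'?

Scanning the template, ATTGCGCCTGT occurs at positions 86–96; this primer anneals to the bottom strand there with its 3' end pointing downstream.
Taking the reverse complement of TCTCTCCGGTC gives GACCGGAGAGA, found at positions 141–151 on the template; the primer anneals here to the top strand with its 3' end pointing upstream.
The product is the template from position 86 through 151 (66 bp).

5'-ATTGCGCCTGTTTTGCCGACGGGCGGCTGCGTACGGGCTTTGCATGACACACCTGGACCGGAGAGA-3'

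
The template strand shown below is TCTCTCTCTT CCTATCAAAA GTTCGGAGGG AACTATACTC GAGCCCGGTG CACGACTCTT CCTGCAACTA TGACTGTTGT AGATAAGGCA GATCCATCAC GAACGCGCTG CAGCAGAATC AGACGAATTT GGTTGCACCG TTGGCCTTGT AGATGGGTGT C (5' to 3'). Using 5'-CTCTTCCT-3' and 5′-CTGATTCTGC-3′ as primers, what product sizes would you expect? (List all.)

117 bp, 67 bp

The forward primer CTCTTCCT matches the top strand at positions 6–13, 56–63.
The reverse primer's reverse complement is GCAGAATCAG, matching at positions 113–122.
Each forward site pairs with the reverse site to give a product ending at position 122: sizes 117, 67 bp.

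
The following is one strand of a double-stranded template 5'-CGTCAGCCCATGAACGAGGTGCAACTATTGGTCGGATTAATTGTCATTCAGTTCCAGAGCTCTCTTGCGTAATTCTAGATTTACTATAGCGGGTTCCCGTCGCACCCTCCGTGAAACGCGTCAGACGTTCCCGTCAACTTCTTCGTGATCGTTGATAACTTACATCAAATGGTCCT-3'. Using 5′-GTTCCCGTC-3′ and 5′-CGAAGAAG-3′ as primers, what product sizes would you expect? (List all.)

The forward primer GTTCCCGTC matches the top strand at positions 93–101, 127–135.
The reverse primer's reverse complement is CTTCTTCG, matching at positions 138–145.
Each forward site pairs with the reverse site to give a product ending at position 145: sizes 53, 19 bp.

53 bp, 19 bp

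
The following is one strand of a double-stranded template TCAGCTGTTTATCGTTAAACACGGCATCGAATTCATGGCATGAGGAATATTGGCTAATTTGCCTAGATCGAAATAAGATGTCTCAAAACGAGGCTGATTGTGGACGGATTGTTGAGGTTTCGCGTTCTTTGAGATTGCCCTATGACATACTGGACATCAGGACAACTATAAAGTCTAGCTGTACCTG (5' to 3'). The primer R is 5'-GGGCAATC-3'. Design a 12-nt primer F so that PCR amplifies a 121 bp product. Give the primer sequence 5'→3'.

The reverse primer's reverse complement GATTGCCC matches the template at positions 133–140, so the product ends at position 140.
A 121 bp product then starts at position 140 − 121 + 1 = 20.
The forward primer is identical to the top strand there: CACGGCATCGAA.

5'-CACGGCATCGAA-3'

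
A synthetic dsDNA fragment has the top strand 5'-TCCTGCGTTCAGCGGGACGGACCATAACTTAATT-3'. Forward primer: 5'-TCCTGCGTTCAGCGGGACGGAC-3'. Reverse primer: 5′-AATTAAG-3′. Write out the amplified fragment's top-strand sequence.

The forward primer matches the template at positions 1–22.
Taking the reverse complement of AATTAAG gives CTTAATT, found at positions 28–34 on the template; the primer anneals here to the top strand with its 3' end pointing upstream.
The product is the template from position 1 through 34 (34 bp).

5'-TCCTGCGTTCAGCGGGACGGACCATAACTTAATT-3'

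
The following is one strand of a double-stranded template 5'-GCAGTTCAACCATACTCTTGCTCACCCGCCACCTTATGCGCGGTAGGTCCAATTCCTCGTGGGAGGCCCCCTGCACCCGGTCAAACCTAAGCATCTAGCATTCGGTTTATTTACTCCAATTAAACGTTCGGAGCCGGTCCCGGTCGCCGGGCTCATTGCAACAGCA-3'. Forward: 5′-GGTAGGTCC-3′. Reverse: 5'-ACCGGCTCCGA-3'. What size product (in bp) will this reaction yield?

Scanning the template, GGTAGGTCC occurs at positions 42–50; this primer anneals to the bottom strand there with its 3' end pointing downstream.
Taking the reverse complement of ACCGGCTCCGA gives TCGGAGCCGGT, found at positions 128–138 on the template; the primer anneals here to the top strand with its 3' end pointing upstream.
Amplicon spans positions 42–138: 97 bp.

97 bp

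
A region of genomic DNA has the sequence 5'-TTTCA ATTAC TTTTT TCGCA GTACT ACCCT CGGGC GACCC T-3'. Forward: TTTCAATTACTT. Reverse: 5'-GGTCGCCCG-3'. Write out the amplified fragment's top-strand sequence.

5'-TTTCAATTACTTTTTTCGCAGTACTACCCTCGGGCGACC-3'

Forward primer TTTCAATTACTT is found on the top strand at positions 1–12.
Taking the reverse complement of GGTCGCCCG gives CGGGCGACC, found at positions 31–39 on the template; the primer anneals here to the top strand with its 3' end pointing upstream.
The product is the template from position 1 through 39 (39 bp).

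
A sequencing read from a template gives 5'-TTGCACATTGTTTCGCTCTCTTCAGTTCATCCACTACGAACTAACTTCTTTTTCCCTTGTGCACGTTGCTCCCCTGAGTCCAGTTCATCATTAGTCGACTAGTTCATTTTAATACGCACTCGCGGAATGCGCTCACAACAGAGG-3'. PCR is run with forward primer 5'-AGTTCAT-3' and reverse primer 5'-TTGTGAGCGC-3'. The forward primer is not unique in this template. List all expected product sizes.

115 bp, 57 bp, 38 bp

The forward primer AGTTCAT matches the top strand at positions 24–30, 82–88, 101–107.
The reverse primer's reverse complement is GCGCTCACAA, matching at positions 129–138.
Each forward site pairs with the reverse site to give a product ending at position 138: sizes 115, 57, 38 bp.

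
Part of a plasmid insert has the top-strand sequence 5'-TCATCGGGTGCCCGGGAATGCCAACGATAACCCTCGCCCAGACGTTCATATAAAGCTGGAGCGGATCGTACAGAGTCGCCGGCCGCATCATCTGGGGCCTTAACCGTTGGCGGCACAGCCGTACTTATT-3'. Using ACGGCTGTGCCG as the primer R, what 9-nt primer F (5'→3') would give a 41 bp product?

5'-GCCGCATCA-3'

The reverse primer's reverse complement CGGCACAGCCGT matches the template at positions 111–122, so the product ends at position 122.
A 41 bp product then starts at position 122 − 41 + 1 = 82.
The forward primer is identical to the top strand there: GCCGCATCA.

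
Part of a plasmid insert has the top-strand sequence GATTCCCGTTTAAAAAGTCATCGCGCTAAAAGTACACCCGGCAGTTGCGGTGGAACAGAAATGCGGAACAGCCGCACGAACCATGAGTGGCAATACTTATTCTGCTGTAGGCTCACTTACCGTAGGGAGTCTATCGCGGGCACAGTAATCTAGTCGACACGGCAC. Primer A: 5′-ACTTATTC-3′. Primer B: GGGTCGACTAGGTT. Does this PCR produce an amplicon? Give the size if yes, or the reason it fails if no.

No product — primer B has no binding site in the template.

Primer B (GGGTCGACTAGGTT) does not match the top strand, and its reverse complement AACCTAGTCGACCC does not match either.
With no annealing site for primer B, no amplification occurs.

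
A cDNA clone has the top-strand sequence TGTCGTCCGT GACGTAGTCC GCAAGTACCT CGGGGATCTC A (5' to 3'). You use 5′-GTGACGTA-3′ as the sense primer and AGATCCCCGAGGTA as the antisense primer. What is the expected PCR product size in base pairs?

Scanning the template, GTGACGTA occurs at positions 9–16; this primer anneals to the bottom strand there with its 3' end pointing downstream.
Taking the reverse complement of AGATCCCCGAGGTA gives TACCTCGGGGATCT, found at positions 26–39 on the template; the primer anneals here to the top strand with its 3' end pointing upstream.
The product runs from position 9 to position 39, so its length is 39 − 9 + 1 = 31 bp.

31 bp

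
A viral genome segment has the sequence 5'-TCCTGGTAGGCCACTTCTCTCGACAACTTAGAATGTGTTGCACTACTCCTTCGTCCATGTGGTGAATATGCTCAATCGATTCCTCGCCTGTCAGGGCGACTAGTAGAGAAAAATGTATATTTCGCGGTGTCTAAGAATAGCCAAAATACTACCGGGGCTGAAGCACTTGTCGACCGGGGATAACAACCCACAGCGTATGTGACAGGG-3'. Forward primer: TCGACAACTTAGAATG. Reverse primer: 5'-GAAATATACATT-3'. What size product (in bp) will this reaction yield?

The forward primer matches the template at positions 20–35.
Taking the reverse complement of GAAATATACATT gives AATGTATATTTC, found at positions 112–123 on the template; the primer anneals here to the top strand with its 3' end pointing upstream.
The product runs from position 20 to position 123, so its length is 123 − 20 + 1 = 104 bp.

104 bp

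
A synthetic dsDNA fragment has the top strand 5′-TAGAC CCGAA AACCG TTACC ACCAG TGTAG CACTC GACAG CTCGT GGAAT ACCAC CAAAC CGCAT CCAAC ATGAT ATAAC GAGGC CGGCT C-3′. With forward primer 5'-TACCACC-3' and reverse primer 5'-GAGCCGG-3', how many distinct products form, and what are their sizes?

Two products: 75 bp, 42 bp

The forward primer TACCACC matches the top strand at positions 17–23, 50–56.
The reverse primer's reverse complement is CCGGCTC, matching at positions 85–91.
Each forward site pairs with the reverse site to give a product ending at position 91: sizes 75, 42 bp.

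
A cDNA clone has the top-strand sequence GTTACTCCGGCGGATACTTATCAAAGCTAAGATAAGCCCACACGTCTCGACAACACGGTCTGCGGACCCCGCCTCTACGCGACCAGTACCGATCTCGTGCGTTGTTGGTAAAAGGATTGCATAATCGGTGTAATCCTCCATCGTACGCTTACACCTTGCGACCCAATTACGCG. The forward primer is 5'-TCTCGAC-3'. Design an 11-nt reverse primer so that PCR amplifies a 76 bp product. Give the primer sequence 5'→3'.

5'-GCAATCCTTTT-3'

The forward primer binds at positions 45–51, so a 76 bp product ends at position 45 + 76 − 1 = 120.
The reverse primer anneals to the top strand over positions 110–120, i.e. to AAAAGGATTGC.
Its sequence written 5'→3' is the reverse complement: GCAATCCTTTT.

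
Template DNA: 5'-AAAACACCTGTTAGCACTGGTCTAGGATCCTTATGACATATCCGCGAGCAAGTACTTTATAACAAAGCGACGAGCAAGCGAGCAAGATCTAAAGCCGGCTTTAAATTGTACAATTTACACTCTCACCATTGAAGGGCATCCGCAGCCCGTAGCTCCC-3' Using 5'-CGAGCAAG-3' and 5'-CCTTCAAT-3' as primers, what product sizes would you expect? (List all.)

91 bp, 65 bp, 57 bp

The forward primer CGAGCAAG matches the top strand at positions 45–52, 71–78, 79–86.
The reverse primer's reverse complement is ATTGAAGG, matching at positions 128–135.
Each forward site pairs with the reverse site to give a product ending at position 135: sizes 91, 65, 57 bp.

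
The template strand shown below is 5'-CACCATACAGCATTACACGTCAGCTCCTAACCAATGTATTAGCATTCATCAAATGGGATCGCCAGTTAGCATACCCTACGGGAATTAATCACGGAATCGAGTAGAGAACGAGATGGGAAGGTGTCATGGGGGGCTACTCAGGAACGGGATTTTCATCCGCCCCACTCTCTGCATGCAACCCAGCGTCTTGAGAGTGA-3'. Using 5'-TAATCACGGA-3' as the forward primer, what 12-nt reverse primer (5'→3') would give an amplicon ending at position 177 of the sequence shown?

The forward primer binds at positions 86–95; the product's 3' end on the top strand is position 177.
The reverse primer anneals to the top strand over positions 166–177, i.e. to TCTCTGCATGCA.
Its sequence written 5'→3' is the reverse complement: TGCATGCAGAGA.

5'-TGCATGCAGAGA-3'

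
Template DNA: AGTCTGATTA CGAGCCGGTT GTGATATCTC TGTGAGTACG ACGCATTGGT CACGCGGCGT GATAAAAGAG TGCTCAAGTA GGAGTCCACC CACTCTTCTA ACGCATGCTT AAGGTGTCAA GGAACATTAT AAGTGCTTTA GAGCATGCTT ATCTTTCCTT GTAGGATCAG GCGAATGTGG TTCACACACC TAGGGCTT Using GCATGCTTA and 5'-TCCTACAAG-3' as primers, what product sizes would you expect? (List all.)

64 bp, 24 bp

The forward primer GCATGCTTA matches the top strand at positions 103–111, 143–151.
The reverse primer's reverse complement is CTTGTAGGA, matching at positions 158–166.
Each forward site pairs with the reverse site to give a product ending at position 166: sizes 64, 24 bp.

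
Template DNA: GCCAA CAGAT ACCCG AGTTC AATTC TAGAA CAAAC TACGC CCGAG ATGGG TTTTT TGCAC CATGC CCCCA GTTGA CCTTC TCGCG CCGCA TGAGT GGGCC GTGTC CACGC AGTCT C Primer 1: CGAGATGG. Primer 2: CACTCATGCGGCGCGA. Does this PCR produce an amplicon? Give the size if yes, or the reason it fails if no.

Primer 1 (CGAGATGG) matches the top strand at positions 42–49; it acts as a forward primer.
Primer 2's reverse complement is TCGCGCCGCATGAGTG, matching the top strand at positions 81–96; it acts as a reverse primer.
The 3' ends face each other across positions 42–96, giving a 55 bp product.

Yes — a 55 bp product.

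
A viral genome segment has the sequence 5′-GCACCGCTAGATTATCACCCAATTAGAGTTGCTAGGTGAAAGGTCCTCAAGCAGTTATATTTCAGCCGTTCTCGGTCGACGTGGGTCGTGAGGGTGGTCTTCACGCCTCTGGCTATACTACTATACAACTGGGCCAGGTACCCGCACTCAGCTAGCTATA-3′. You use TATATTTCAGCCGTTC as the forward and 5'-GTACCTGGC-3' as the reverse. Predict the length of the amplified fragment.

The forward primer matches the template at positions 56–71.
The reverse primer's reverse complement is GCCAGGTAC, which matches the template at positions 133–141.
Product length = (reverse-primer end) − (forward-primer start) + 1 = 141 − 56 + 1 = 86 bp.

86 bp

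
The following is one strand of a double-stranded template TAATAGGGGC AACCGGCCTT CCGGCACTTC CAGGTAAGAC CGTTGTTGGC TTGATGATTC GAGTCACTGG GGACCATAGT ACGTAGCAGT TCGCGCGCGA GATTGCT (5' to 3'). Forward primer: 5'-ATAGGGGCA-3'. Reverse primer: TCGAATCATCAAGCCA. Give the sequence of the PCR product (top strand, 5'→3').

5'-ATAGGGGCAACCGGCCTTCCGGCACTTCCAGGTAAGACCGTTGTTGGCTTGATGATTCGA-3'

Scanning the template, ATAGGGGCA occurs at positions 3–11; this primer anneals to the bottom strand there with its 3' end pointing downstream.
Taking the reverse complement of TCGAATCATCAAGCCA gives TGGCTTGATGATTCGA, found at positions 47–62 on the template; the primer anneals here to the top strand with its 3' end pointing upstream.
The product is the template from position 3 through 62 (60 bp).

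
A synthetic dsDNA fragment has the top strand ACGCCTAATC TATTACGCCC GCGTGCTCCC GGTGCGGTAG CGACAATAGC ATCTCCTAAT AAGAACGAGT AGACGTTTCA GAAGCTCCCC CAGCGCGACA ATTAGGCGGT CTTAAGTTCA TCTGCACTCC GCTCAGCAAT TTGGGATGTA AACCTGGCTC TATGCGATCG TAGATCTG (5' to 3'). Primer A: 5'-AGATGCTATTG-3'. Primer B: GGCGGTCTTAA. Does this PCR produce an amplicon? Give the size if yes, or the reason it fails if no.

Primer A (AGATGCTATTG) has reverse complement CAATAGCATCT, which matches the top strand at positions 44–54; primer A anneals to the top strand there with its 3' end pointing upstream toward position 44.
Primer B (GGCGGTCTTAA) matches the top strand directly at positions 105–115; it anneals to the bottom strand with its 3' end pointing downstream toward position 115.
The 3' ends diverge (primer A extends toward position 1, primer B toward position 178), so the primers never converge on a shared product.

No product — the primers' 3' ends point away from each other.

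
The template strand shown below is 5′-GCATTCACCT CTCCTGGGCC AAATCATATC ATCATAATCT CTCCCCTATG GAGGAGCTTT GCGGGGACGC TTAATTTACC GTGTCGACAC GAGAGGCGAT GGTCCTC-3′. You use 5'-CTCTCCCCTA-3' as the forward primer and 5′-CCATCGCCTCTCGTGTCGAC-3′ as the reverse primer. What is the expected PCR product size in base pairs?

64 bp

Scanning the template, CTCTCCCCTA occurs at positions 39–48; this primer anneals to the bottom strand there with its 3' end pointing downstream.
The reverse primer's reverse complement is GTCGACACGAGAGGCGATGG, which matches the template at positions 83–102.
Product length = (reverse-primer end) − (forward-primer start) + 1 = 102 − 39 + 1 = 64 bp.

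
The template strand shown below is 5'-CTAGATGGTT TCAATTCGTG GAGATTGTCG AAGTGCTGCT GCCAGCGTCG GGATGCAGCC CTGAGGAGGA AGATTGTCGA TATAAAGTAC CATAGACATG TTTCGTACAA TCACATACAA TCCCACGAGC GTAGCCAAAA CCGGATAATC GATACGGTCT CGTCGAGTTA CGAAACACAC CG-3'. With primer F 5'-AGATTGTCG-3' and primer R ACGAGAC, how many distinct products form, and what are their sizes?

The forward primer AGATTGTCG matches the top strand at positions 22–30, 71–79.
The reverse primer's reverse complement is GTCTCGT, matching at positions 157–163.
Each forward site pairs with the reverse site to give a product ending at position 163: sizes 142, 93 bp.

Two products: 142 bp, 93 bp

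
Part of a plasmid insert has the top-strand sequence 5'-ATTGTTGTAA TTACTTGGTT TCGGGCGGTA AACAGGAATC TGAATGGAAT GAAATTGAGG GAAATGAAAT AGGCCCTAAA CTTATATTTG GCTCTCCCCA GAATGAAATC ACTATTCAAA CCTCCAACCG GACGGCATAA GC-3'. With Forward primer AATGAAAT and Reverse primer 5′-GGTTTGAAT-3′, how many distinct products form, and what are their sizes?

Three products: 75 bp, 60 bp, 21 bp

The forward primer AATGAAAT matches the top strand at positions 48–55, 63–70, 102–109.
The reverse primer's reverse complement is ATTCAAACC, matching at positions 114–122.
Each forward site pairs with the reverse site to give a product ending at position 122: sizes 75, 60, 21 bp.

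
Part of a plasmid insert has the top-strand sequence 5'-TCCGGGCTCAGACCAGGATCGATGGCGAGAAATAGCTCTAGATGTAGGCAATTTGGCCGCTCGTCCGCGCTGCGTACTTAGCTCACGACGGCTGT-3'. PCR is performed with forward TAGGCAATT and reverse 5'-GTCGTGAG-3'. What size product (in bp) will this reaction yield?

45 bp

The forward primer matches the template at positions 45–53.
Reverse complement of the reverse primer: CTCACGAC. This occurs on the top strand at positions 82–89.
Amplicon spans positions 45–89: 45 bp.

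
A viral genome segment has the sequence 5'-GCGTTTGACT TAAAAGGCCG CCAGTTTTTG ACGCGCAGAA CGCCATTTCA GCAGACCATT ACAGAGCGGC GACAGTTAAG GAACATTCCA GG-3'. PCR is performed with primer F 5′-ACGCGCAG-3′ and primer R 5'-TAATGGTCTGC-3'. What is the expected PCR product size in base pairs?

Forward primer ACGCGCAG is found on the top strand at positions 31–38.
Reverse complement of the reverse primer: GCAGACCATTA. This occurs on the top strand at positions 51–61.
The product runs from position 31 to position 61, so its length is 61 − 31 + 1 = 31 bp.

31 bp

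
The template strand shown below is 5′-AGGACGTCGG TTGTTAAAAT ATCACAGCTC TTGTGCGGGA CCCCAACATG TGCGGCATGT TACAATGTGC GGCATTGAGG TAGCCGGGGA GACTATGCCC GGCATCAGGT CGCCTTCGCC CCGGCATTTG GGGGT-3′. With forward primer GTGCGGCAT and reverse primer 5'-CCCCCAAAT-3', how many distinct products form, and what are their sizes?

Two products: 85 bp, 68 bp

The forward primer GTGCGGCAT matches the top strand at positions 50–58, 67–75.
The reverse primer's reverse complement is ATTTGGGGG, matching at positions 126–134.
Each forward site pairs with the reverse site to give a product ending at position 134: sizes 85, 68 bp.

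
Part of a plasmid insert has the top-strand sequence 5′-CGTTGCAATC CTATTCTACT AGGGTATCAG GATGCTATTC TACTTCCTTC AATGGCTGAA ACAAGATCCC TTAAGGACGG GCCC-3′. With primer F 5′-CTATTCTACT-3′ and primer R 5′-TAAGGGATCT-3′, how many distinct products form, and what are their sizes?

Two products: 63 bp, 39 bp

The forward primer CTATTCTACT matches the top strand at positions 11–20, 35–44.
The reverse primer's reverse complement is AGATCCCTTA, matching at positions 64–73.
Each forward site pairs with the reverse site to give a product ending at position 73: sizes 63, 39 bp.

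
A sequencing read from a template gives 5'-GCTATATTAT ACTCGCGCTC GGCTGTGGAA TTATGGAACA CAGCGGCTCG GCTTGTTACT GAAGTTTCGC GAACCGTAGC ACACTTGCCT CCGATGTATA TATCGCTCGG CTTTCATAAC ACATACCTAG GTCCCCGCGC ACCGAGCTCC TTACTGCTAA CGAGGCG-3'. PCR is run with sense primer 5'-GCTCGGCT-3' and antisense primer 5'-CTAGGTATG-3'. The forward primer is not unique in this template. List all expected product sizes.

The forward primer GCTCGGCT matches the top strand at positions 17–24, 46–53, 105–112.
The reverse primer's reverse complement is CATACCTAG, matching at positions 122–130.
Each forward site pairs with the reverse site to give a product ending at position 130: sizes 114, 85, 26 bp.

114 bp, 85 bp, 26 bp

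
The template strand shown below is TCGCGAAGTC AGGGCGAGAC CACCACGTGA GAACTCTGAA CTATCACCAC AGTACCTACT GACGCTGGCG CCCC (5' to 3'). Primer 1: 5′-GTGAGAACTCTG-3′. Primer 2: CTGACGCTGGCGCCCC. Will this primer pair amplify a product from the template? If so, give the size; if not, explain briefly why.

No product — both primers anneal to the same strand and extend in the same direction.

Primer 1 (GTGAGAACTCTG) matches the top strand at positions 27–38 (3' end points downstream).
Primer 2 (CTGACGCTGGCGCCCC) also matches the top strand directly, at positions 59–74 — its reverse complement GGGGCGCCAGCGTCAG is not present.
Both primers anneal to the bottom strand with 3' ends pointing the same way, so neither can prime synthesis back toward the other.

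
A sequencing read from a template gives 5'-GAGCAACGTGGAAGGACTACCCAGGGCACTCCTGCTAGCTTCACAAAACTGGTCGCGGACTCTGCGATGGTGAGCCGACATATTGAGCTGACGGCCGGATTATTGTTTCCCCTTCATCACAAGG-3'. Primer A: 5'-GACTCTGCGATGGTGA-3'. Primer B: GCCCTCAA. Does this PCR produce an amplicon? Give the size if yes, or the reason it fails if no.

Primer B (GCCCTCAA) does not match the top strand, and its reverse complement TTGAGGGC does not match either.
With no annealing site for primer B, no amplification occurs.

No product — primer B has no binding site in the template.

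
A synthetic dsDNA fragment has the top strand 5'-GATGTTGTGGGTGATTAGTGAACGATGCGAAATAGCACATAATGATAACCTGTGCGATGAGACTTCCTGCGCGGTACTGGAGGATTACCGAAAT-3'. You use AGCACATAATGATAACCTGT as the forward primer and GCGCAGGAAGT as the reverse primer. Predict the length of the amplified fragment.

39 bp

Scanning the template, AGCACATAATGATAACCTGT occurs at positions 34–53; this primer anneals to the bottom strand there with its 3' end pointing downstream.
Taking the reverse complement of GCGCAGGAAGT gives ACTTCCTGCGC, found at positions 62–72 on the template; the primer anneals here to the top strand with its 3' end pointing upstream.
Amplicon spans positions 34–72: 39 bp.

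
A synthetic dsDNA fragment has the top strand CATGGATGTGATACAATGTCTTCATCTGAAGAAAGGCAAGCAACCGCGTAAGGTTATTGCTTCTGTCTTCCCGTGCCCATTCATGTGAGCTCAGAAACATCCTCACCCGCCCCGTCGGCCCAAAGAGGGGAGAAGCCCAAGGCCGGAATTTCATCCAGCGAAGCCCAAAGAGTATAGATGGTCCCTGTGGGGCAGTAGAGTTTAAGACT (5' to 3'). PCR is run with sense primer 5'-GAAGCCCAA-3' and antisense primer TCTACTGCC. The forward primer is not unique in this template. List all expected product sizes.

68 bp, 40 bp

The forward primer GAAGCCCAA matches the top strand at positions 132–140, 160–168.
The reverse primer's reverse complement is GGCAGTAGA, matching at positions 191–199.
Each forward site pairs with the reverse site to give a product ending at position 199: sizes 68, 40 bp.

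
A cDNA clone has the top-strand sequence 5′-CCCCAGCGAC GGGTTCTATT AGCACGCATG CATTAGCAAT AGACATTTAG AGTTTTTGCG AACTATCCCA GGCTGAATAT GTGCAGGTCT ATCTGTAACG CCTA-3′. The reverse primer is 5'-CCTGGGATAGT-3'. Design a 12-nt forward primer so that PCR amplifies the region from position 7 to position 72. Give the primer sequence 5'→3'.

5'-CGACGGGTTCTA-3'

The reverse primer's reverse complement ACTATCCCAGG matches the template at positions 62–72; the product starts at position 7.
The forward primer is identical to the top strand over positions 7–18: CGACGGGTTCTA.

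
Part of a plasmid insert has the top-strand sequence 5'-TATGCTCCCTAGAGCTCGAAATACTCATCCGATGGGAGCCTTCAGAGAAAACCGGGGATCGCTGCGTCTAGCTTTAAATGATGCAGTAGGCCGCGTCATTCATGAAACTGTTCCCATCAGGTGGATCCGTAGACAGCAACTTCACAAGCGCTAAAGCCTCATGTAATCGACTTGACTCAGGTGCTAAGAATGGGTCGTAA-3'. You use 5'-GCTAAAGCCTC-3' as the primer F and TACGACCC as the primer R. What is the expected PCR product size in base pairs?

The forward primer matches the template at positions 150–160.
Taking the reverse complement of TACGACCC gives GGGTCGTA, found at positions 192–199 on the template; the primer anneals here to the top strand with its 3' end pointing upstream.
Amplicon spans positions 150–199: 50 bp.

50 bp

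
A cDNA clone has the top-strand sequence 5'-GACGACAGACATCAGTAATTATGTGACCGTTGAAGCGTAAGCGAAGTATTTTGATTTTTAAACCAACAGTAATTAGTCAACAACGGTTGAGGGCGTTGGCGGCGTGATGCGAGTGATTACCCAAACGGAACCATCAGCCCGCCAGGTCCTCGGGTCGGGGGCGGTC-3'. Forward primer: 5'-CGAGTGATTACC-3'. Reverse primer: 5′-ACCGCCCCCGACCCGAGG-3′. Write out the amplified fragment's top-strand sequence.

5'-CGAGTGATTACCCAAACGGAACCATCAGCCCGCCAGGTCCTCGGGTCGGGGGCGGT-3'

Forward primer CGAGTGATTACC is found on the top strand at positions 110–121.
The reverse primer's reverse complement is CCTCGGGTCGGGGGCGGT, which matches the template at positions 148–165.
The product is the template from position 110 through 165 (56 bp).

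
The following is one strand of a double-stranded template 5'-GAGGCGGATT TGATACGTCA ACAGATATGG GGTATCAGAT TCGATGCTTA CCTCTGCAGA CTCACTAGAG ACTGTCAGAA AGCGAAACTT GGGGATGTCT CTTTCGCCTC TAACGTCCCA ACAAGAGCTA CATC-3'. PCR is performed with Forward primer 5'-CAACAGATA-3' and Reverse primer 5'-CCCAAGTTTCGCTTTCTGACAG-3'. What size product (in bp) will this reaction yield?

Scanning the template, CAACAGATA occurs at positions 19–27; this primer anneals to the bottom strand there with its 3' end pointing downstream.
Reverse complement of the reverse primer: CTGTCAGAAAGCGAAACTTGGG. This occurs on the top strand at positions 72–93.
Amplicon spans positions 19–93: 75 bp.

75 bp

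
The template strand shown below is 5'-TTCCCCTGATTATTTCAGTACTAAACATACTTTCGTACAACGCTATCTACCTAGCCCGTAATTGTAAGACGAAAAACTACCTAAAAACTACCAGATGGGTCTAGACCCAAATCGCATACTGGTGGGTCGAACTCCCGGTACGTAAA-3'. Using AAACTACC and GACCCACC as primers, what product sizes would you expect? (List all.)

55 bp, 44 bp

The forward primer AAACTACC matches the top strand at positions 74–81, 85–92.
The reverse primer's reverse complement is GGTGGGTC, matching at positions 121–128.
Each forward site pairs with the reverse site to give a product ending at position 128: sizes 55, 44 bp.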